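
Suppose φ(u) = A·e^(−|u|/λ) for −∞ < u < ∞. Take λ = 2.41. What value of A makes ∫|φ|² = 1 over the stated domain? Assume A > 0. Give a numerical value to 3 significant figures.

A ≈ 0.644

Require ∫ |φ|² du = 1 over the whole domain.
With ∫₀^∞ u^0 e^(−αu) du = 0!/α^1, with φ = A·e^(−|u|/λ), the integral evaluates to A²·[λ].
With λ = 2.41: A² = 0.4149 and A = 0.6442.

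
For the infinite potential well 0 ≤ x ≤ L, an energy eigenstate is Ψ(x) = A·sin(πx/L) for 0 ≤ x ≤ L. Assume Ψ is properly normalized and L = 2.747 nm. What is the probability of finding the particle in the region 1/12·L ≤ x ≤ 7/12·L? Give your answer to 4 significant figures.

|Ψ|² is the probability density, so P = ∫_{1/12·L}^{7/12·L} |Ψ|² dx.
The normalization integral ∫|Ψ|²dx over the whole domain equals L/2·A², and A² cancels in the ratio.
Let u = x/L; then A² and the length scale cancel, so P = ∫_{1/12}^{7/12} sin(π·u)^2 du ÷ ∫_{0}^{1} sin(π·u)^2 du.
With ∫ sin(π·u)^2 du = u/2 - sin(2·π·u)/(4·π) + C, the region integral is 1/(4·π) + 1/4 and the full one is 1/2.
Evaluating gives P = (1 + π)/(2·π).

P ≈ 0.6592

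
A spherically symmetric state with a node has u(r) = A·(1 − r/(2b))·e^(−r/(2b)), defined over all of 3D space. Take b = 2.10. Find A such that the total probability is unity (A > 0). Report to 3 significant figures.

A ≈ 0.0655

Normalization requires ∫|u|² 4πr² dr = 1, integrated from 0 to ∞.
The angular integral contributes 4π, leaving ∫₀^∞ r²|u|² dr.
Recall ∫₀^∞ r^m e^(−r/β) dr = m!·β^(m+1), carrying out the integral gives A² · 8·π·b^3.
Hence A² = 1/[8·π·b^3].
With b = 2.10: A² = 0.004296 and A = 0.06555.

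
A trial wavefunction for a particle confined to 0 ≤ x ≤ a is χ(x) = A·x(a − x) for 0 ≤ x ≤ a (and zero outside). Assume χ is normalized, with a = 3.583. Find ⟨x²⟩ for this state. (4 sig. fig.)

⟨x^2⟩ ≈ 3.668

The expectation value is the |χ|²-weighted average of x^2: ∫ x^2|χ|² dx.
Expanding the polynomial and integrating term by term, since the A² factors cancel between numerator and denominator, ⟨x²⟩ = 2·a^2/7.
Putting a = 3.583 gives 3.6680.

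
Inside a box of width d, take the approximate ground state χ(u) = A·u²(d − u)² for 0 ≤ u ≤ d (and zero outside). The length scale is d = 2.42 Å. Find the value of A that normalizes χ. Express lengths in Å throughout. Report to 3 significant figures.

A ≈ 0.470 Å^(-9/2)

The normalization condition is ∫|χ|² du = 1 from 0 to d.
Expanding the polynomial and integrating term by term, with χ = A·u²(d − u)², the integral evaluates to A²·[d^9/630].
Setting this equal to 1 gives A² = 1/(d^9/630).
Plugging in d = 2.42 yields A = 0.4704.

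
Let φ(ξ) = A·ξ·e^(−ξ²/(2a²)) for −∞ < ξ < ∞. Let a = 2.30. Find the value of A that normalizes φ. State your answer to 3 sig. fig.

A ≈ 0.305

Require ∫ |φ|² dξ = 1 over the whole domain.
With ∫_{−∞}^{∞} ξ^(2m) e^(−αξ²) dξ = (2m−1)!!·√π / (2^m α^(m+1/2)), the integral (without the A² prefactor) comes out to √(π)·a^3/2.
With a = 2.30: A² = 0.09274 and A = 0.3045.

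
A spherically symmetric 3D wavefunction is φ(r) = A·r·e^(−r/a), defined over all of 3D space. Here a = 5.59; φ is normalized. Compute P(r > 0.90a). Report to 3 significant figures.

P = ∫ |φ|² 4πr² dr over r > 0.90a.
Normalization gives A² = 1/(3·π·a^5).
In terms of u = r/a (A², 4π and the length scale all cancel between numerator and denominator), P = [∫_{0.90}^{∞} u^4·e^(-2·u) du] / [∫_{0}^{∞} u^4·e^(-2·u) du].
With ∫ u^4·e^(-2·u) du = -(u^4/2 + u^3 + 3·u^2/2 + 3·u/2 + 3/4)·e^(-2·u) + C, the region integral is ≈ 0.72270 and the full one is 3/4.
This evaluates to P = 0.9636.

P ≈ 0.964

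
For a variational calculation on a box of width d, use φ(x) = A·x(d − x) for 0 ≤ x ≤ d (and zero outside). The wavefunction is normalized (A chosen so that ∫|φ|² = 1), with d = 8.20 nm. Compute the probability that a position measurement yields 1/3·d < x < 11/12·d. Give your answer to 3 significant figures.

P ≈ 0.785

The probability is P = ∫ |φ|² dx over [1/3·d, 11/12·d].
With A² fixed by ∫|φ|² = 1, i.e. A² = (d^5/30)^(−1), substitute and integrate.
Let u = x/d; then A² and the length scale cancel, so P = ∫_{1/3}^{11/12} u^2·(1 - u)^2 du ÷ ∫_{0}^{1} u^2·(1 - u)^2 du.
An antiderivative of u^2·(1 - u)^2 is u^3·(6·u^2 - 15·u + 10)/30; evaluating from 1/3 to 11/12 gives ≈ 0.026168, while the full integral is 1/30.
This works out to P = 0.7850.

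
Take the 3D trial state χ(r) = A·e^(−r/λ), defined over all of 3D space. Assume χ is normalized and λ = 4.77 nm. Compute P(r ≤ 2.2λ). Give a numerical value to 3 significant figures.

P = ∫ |χ|² 4πr² dr over r ≤ 2.2λ.
A² is fixed by ∫₀^∞ 4πr²|χ|² dr = 1, i.e. A² = (π·λ^3)^(−1).
Let u = r/λ; then A², 4π and the length scale all cancel, so P = ∫_{0}^{2.2} u^2·e^(-2·u) du ÷ ∫_{0}^{∞} u^2·e^(-2·u) du.
With ∫ u^2·e^(-2·u) du = -(2·u^2 + 2·u + 1)·e^(-2·u)/4 + C, the region integral is 1/4 - 377·e^(-22/5)/100 and the full one is 1/4.
Taking the ratio yields P = 0.8149.

P ≈ 0.815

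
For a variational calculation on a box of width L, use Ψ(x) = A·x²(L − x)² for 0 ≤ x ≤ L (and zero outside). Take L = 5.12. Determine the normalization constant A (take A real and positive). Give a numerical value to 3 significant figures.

Require ∫ |Ψ|² dx = 1 over the whole domain.
Expanding the polynomial and integrating term by term, ∫|Ψ|² dx = A²·(L^9/630).
Hence A² = 1/[L^9/630].
Plugging in L = 5.12 yields A = 0.01614.

A ≈ 0.0161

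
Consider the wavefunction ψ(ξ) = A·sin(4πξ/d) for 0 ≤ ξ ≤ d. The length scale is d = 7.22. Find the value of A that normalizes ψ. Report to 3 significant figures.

A ≈ 0.526

The normalization condition is ∫|ψ|² dξ = 1 from 0 to d.
With ∫₀^d sin²(nπξ/d) dξ = d/2, carrying out the integral gives A² · d/2.
Setting this equal to 1 gives A² = 1/(d/2).
Plugging in d = 7.22 yields A = 0.5263.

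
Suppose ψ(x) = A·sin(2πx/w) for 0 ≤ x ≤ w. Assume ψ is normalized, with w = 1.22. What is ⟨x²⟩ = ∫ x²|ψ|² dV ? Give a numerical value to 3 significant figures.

By definition ⟨x²⟩ = ∫ x^2 |ψ(x)|² dx.
The ratio of the moment integral to the normalization integral gives ⟨x²⟩ = -w^2/(8·π^2) + w^2/3.
Putting w = 1.22 gives 0.4773.

⟨x^2⟩ ≈ 0.477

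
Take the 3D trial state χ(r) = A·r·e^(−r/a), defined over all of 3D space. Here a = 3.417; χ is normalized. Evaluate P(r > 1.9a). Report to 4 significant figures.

With dV = 4πr²dr, the probability is ∫|χ|² dV over r > 1.9a.
A² is fixed by ∫₀^∞ 4πr²|χ|² dr = 1, i.e. A² = (3·π·a^5)^(−1).
Substituting u = r/a, A², 4π and the length scale all cancel in the ratio: P = ∫_{1.9}^{∞} u^4·e^(-2·u) du / ∫_{0}^{∞} u^4·e^(-2·u) du.
With ∫ u^4·e^(-2·u) du = -(u^4/2 + u^3 + 3·u^2/2 + 3·u/2 + 3/4)·e^(-2·u) + C, the region integral is ≈ 0.500883 and the full one is 3/4.
This evaluates to P = 0.66784.

P ≈ 0.6678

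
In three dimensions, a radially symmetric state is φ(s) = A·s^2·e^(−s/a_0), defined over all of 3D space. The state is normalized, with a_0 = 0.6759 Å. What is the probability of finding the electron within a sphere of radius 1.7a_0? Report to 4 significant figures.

P ≈ 0.05785

Integrate the radial probability density 4πs²|φ|² over s ≤ 1.7a_0.
The full normalization integral is A²·[45·π·a_0^7/2] = 1, fixing A².
Let u = s/a_0; then A², 4π and the length scale all cancel, so P = ∫_{0}^{1.7} u^6·e^(-2·u) du ÷ ∫_{0}^{∞} u^6·e^(-2·u) du.
Using ∫ u^6·e^(-2·u) du = -(4·u^6 + 12·u^5 + 30·u^4 + 60·u^3 + 90·u^2 + 90·u + 45)·e^(-2·u)/8, the numerator is ≈ 0.325424 and the denominator is 45/8.
The region integral divided by the full integral gives P = 0.057853.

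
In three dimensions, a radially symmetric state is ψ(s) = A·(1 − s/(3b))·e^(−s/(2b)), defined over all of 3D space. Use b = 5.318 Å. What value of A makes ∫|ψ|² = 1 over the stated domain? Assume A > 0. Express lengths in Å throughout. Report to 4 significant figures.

A ≈ 0.02817 Å^(-3/2)

Require ∫ |ψ|² 4πs² ds = 1 over the whole domain.
∫|ψ|² 4πs² ds = A²·(8·π·b^3/3).
Plugging in b = 5.318 yields A = 0.028172.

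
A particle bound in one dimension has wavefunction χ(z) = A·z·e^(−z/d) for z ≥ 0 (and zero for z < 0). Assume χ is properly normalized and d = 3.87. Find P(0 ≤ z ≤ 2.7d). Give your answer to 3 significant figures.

The probability is P = ∫ |χ|² dz over [0, 2.7d].
Since A² = 1/(d^3/4), this is the region integral divided by the full normalization integral.
In terms of u = z/d (A² and the length scale cancel between numerator and denominator), P = [∫_{0}^{2.7} u^2·e^(-2·u) du] / [∫_{0}^{∞} u^2·e^(-2·u) du].
Using ∫ u^2·e^(-2·u) du = -(2·u^2 + 2·u + 1)·e^(-2·u)/4, the numerator is 1/4 - 1049·e^(-27/5)/200 and the denominator is 1/4.
Evaluating gives P = 0.9052.

P ≈ 0.905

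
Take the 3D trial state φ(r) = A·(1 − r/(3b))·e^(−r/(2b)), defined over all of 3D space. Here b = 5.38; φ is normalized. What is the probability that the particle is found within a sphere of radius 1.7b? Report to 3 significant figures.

Integrate the radial probability density 4πr²|φ|² over r ≤ 1.7b.
Normalization gives A² = 1/(8·π·b^3/3).
In terms of u = r/b (A², 4π and the length scale all cancel between numerator and denominator), P = [∫_{0}^{1.7} u^2·(1 - u/3)^2·e^(-u) du] / [∫_{0}^{∞} u^2·(1 - u/3)^2·e^(-u) du].
With ∫ u^2·(1 - u/3)^2·e^(-u) du = (-u^4 + 2·u^3 - 3·u^2 - 6·u - 6)·e^(-u)/9 + C, the region integral is ≈ 0.19177 and the full one is 2/3.
This evaluates to P = 0.2877.

P ≈ 0.288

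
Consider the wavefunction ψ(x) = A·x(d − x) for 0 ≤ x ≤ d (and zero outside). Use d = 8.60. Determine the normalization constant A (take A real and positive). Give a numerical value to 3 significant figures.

A ≈ 0.0253

Require ∫ |ψ|² dx = 1 over the whole domain.
With ψ = A·x(d − x), the integral evaluates to A²·[d^5/30].
So A² = (d^5/30)^(−1).
Plugging in d = 8.60 yields A = 0.02525.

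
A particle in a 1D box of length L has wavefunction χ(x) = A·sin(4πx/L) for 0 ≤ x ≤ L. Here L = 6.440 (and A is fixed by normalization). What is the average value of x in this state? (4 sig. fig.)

⟨x⟩ ≈ 3.220

The expectation value is the |χ|²-weighted average of x: ∫ x|χ|² dx.
Using sin²θ = (1 − cos 2θ)/2, the ratio of the moment integral to the normalization integral gives ⟨x⟩ = L/2.
Putting L = 6.440 gives 3.2200.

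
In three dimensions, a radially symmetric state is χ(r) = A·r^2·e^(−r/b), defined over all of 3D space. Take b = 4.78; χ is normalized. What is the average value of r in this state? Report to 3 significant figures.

⟨r⟩ ≈ 16.7

By definition ⟨r⟩ = ∫ r |χ(r)|² 4πr² dr.
The ratio of the moment integral to the normalization integral gives ⟨r⟩ = 7·b/2.
With b = 4.78, ⟨r⟩ = 16.73.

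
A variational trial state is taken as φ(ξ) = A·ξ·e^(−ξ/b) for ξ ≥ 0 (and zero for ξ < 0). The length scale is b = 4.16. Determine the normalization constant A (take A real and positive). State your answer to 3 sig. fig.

Normalization requires ∫|φ|² dξ = 1, integrated from 0 to ∞.
With ∫₀^∞ ξ^2 e^(−αξ) dξ = 2!/α^3, with φ = A·ξ·e^(−ξ/b), the integral evaluates to A²·[b^3/4].
Substituting b = 4.16 gives A² = 0.05556, so A = 0.2357.

A ≈ 0.236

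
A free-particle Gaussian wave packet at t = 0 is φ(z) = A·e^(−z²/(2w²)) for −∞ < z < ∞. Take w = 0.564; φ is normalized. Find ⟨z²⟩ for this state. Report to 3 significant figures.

The expectation value is the |φ|²-weighted average of z^2: ∫ z^2|φ|² dz.
Since the A² factors cancel between numerator and denominator, ⟨z²⟩ = w^2/2.
With w = 0.564, ⟨z^2⟩ = 0.1590.

⟨z^2⟩ ≈ 0.159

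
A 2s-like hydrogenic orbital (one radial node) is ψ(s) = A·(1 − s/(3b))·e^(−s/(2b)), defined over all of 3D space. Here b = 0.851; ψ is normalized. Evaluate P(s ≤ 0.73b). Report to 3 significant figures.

P = ∫ |ψ|² 4πs² ds over s ≤ 0.73b.
The full normalization integral is A²·[8·π·b^3/3] = 1, fixing A².
Let u = s/b; then A², 4π and the length scale all cancel, so P = ∫_{0}^{0.73} u^2·(1 - u/3)^2·e^(-u) du ÷ ∫_{0}^{∞} u^2·(1 - u/3)^2·e^(-u) du.
An antiderivative of u^2·(1 - u/3)^2·e^(-u) is (-u^4 + 2·u^3 - 3·u^2 - 6·u - 6)·e^(-u)/9; evaluating from 0 to 0.73 gives ≈ 0.051716, while the full integral is 2/3.
Taking the ratio yields P = 0.07757.

P ≈ 0.0776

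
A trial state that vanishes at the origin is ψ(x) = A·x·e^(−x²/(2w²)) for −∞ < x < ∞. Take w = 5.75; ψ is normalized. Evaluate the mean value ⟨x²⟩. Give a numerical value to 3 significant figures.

By definition ⟨x²⟩ = ∫ x^2 |ψ(x)|² dx.
Using the Gaussian integral ∫_{−∞}^{∞} e^(−αx²) dx = √(π/α), the ratio of the moment integral to the normalization integral gives ⟨x²⟩ = 3·w^2/2.
Putting w = 5.75 gives 49.59.

⟨x^2⟩ ≈ 49.6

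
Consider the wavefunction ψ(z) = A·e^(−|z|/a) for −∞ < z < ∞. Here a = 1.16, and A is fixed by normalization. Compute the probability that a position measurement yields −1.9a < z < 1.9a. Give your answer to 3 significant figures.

P ≈ 0.978

|ψ|² is the probability density, so P = ∫_{−1.9a}^{1.9a} |ψ|² dz.
Since A² = 1/(a), this is the region integral divided by the full normalization integral.
By symmetry take twice the z ≥ 0 contribution in numerator and denominator; the 2's cancel. In terms of u = z/a (A² and the length scale cancel between numerator and denominator), P = [∫_{0}^{1.9} e^(-2·u) du] / [∫_{0}^{∞} e^(-2·u) du].
An antiderivative of e^(-2·u) is -e^(-2·u)/2; evaluating from 0 to 1.9 gives 1/2 - e^(-19/5)/2, while the full integral is 1/2.
Evaluating gives P = 0.9776.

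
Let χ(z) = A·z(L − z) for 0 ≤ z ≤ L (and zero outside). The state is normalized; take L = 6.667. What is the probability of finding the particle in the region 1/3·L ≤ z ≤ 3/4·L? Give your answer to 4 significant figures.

P ≈ 0.6866

P = ∫_{1/3·L}^{3/4·L} |χ(z)|² dz.
With A² fixed by ∫|χ|² = 1, i.e. A² = (L^5/30)^(−1), substitute and integrate.
Let u = z/L; then A² and the length scale cancel, so P = ∫_{1/3}^{3/4} u^2·(1 - u)^2 du ÷ ∫_{0}^{1} u^2·(1 - u)^2 du.
An antiderivative of u^2·(1 - u)^2 is u^3·(6·u^2 - 15·u + 10)/30; evaluating from 1/3 to 3/4 gives ≈ 0.0228869, while the full integral is 1/30.
Evaluating gives P = 0.68661.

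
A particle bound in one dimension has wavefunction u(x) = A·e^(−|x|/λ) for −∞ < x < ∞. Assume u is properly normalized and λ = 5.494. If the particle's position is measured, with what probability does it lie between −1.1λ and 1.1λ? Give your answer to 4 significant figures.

The probability is P = ∫ |u|² dx over [−1.1λ, 1.1λ].
The normalization integral ∫|u|²dx over the whole domain equals λ·A², and A² cancels in the ratio.
By symmetry take twice the x ≥ 0 contribution in numerator and denominator; the 2's cancel. Substituting t = x/λ, A² and the length scale cancel in the ratio: P = ∫_{0}^{1.1} e^(-2·t) dt / ∫_{0}^{∞} e^(-2·t) dt.
Using ∫ e^(-2·t) dt = -e^(-2·t)/2, the numerator is 1/2 - e^(-11/5)/2 and the denominator is 1/2.
Evaluating gives P = 0.88920.

P ≈ 0.8892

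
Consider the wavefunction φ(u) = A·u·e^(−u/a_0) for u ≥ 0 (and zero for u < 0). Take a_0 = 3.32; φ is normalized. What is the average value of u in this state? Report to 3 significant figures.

⟨u⟩ = ∫ u |φ|² du over the full domain.
Using ∫₀^∞ uⁿ e^(−αu) du = n!/αⁿ⁺¹, since the A² factors cancel between numerator and denominator, ⟨u⟩ = 3·a_0/2.
Putting a_0 = 3.32 gives 4.980.

⟨u⟩ ≈ 4.98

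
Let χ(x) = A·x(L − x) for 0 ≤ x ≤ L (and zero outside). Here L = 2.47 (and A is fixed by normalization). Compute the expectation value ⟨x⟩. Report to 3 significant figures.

⟨x⟩ ≈ 1.24

By definition ⟨x⟩ = ∫ x |χ(x)|² dx.
Expanding the polynomial and integrating term by term, since the A² factors cancel between numerator and denominator, ⟨x⟩ = L/2.
Putting L = 2.47 gives 1.235.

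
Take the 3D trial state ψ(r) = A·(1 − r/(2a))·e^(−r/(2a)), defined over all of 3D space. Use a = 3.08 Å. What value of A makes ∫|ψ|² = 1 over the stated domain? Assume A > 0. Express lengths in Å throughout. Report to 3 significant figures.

A ≈ 0.0369 Å^(-3/2)

We need A² ∫|f|² 4πr² dr = 1, taking the integral from 0 to ∞.
(Spherical symmetry: dV = 4πr² dr.)
Carrying out the integral gives A² · 8·π·a^3.
Hence A² = 1/[8·π·a^3].
Plugging in a = 3.08 yields A = 0.03690.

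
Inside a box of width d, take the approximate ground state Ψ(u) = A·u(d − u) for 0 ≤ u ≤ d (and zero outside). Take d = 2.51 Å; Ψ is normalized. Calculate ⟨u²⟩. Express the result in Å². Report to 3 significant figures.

⟨u^2⟩ ≈ 1.80 Å^2

By definition ⟨u²⟩ = ∫ u^2 |Ψ(u)|² du.
Expanding the polynomial and integrating term by term, evaluating both integrals, ⟨u²⟩ = 2·d^2/7.
Putting d = 2.51 gives 1.800.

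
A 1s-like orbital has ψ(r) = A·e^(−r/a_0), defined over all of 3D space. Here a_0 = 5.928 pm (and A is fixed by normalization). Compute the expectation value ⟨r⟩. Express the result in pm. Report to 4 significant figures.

The expectation value is the |ψ|²-weighted average of r: ∫ r|ψ|² 4πr² dr.
Evaluating both integrals, ⟨r⟩ = 3·a_0/2.
With a_0 = 5.928, ⟨r⟩ = 8.8920.

⟨r⟩ ≈ 8.892 pm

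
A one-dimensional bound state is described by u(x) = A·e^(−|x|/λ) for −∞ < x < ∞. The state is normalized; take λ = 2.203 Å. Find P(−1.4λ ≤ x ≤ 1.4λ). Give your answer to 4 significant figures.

The probability is P = ∫ |u|² dx over [−1.4λ, 1.4λ].
With A² fixed by ∫|u|² = 1, i.e. A² = (λ)^(−1), substitute and integrate.
Both integrals are even about x = 0, so only the x ≥ 0 halves are needed (the factors of 2 cancel). In terms of t = x/λ (A² and the length scale cancel between numerator and denominator), P = [∫_{0}^{1.4} e^(-2·t) dt] / [∫_{0}^{∞} e^(-2·t) dt].
An antiderivative of e^(-2·t) is -e^(-2·t)/2; evaluating from 0 to 1.4 gives 1/2 - e^(-14/5)/2, while the full integral is 1/2.
This works out to P = 0.93919.

P ≈ 0.9392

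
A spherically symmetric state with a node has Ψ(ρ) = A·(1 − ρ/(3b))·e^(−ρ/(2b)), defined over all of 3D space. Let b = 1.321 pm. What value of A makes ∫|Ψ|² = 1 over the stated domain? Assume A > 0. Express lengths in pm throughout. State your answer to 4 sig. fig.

The normalization condition is ∫|Ψ|² 4πρ² dρ = 1 from 0 to ∞.
(Spherical symmetry: dV = 4πρ² dρ.)
With Ψ = A·(1 − ρ/(3b))·e^(−ρ/(2b)), the integral evaluates to A²·[8·π·b^3/3].
Setting this equal to 1 gives A² = 1/(8·π·b^3/3).
Substituting b = 1.321 gives A² = 0.051781, so A = 0.22756.

A ≈ 0.2276 pm^(-3/2)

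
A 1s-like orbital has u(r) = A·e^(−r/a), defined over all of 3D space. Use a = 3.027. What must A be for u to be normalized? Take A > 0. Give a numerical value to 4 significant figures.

The normalization condition is ∫|u|² 4πr² dr = 1 from 0 to ∞.
In 3D with spherical symmetry the volume element is 4πr² dr.
Recall ∫₀^∞ r^m e^(−r/β) dr = m!·β^(m+1), ∫|u|² 4πr² dr = A²·(π·a^3).
So A² = (π·a^3)^(−1).
With a = 3.027: A² = 0.011477 and A = 0.10713.

A ≈ 0.1071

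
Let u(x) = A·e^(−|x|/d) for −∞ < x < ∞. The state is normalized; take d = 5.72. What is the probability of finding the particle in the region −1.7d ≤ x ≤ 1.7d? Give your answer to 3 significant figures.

P ≈ 0.967

P = ∫_{−1.7d}^{1.7d} |u(x)|² dx.
With A² fixed by ∫|u|² = 1, i.e. A² = (d)^(−1), substitute and integrate.
By symmetry take twice the x ≥ 0 contribution in numerator and denominator; the 2's cancel. Let t = x/d; then A² and the length scale cancel, so P = ∫_{0}^{1.7} e^(-2·t) dt ÷ ∫_{0}^{∞} e^(-2·t) dt.
An antiderivative of e^(-2·t) is -e^(-2·t)/2; evaluating from 0 to 1.7 gives 1/2 - e^(-17/5)/2, while the full integral is 1/2.
Evaluating gives P = 0.9666.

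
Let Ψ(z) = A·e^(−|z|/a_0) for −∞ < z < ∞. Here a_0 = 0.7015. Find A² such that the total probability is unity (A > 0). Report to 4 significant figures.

We need A² ∫|f|² dz = 1, taking the integral from −∞ to ∞.
The integral (without the A² prefactor) comes out to a_0.
Substituting a_0 = 0.7015 gives A² = 1.4255, so A = 1.1940.

A^2 ≈ 1.426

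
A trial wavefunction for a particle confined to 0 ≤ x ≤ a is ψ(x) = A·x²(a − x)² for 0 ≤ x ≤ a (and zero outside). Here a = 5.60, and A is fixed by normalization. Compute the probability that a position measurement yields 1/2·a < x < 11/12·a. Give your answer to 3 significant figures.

The probability is P = ∫ |ψ|² dx over [1/2·a, 11/12·a].
With A² fixed by ∫|ψ|² = 1, i.e. A² = (a^9/630)^(−1), substitute and integrate.
Substituting u = x/a, A² and the length scale cancel in the ratio: P = ∫_{1/2}^{11/12} u^4·(1 - u)^4 du / ∫_{0}^{1} u^4·(1 - u)^4 du.
Using ∫ u^4·(1 - u)^4 du = u^5·(70·u^4 - 315·u^3 + 540·u^2 - 420·u + 126)/630, the numerator is ≈ 0.00079305 and the denominator is 1/630.
Taking the ratio, P = 0.4996.

P ≈ 0.500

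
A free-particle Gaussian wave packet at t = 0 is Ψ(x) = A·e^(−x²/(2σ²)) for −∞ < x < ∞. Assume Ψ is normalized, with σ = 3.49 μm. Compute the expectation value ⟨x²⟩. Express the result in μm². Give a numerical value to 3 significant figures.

The expectation value is the |Ψ|²-weighted average of x^2: ∫ x^2|Ψ|² dx.
Evaluating both integrals, ⟨x²⟩ = σ^2/2.
Putting σ = 3.49 gives 6.090.

⟨x^2⟩ ≈ 6.09 μm^2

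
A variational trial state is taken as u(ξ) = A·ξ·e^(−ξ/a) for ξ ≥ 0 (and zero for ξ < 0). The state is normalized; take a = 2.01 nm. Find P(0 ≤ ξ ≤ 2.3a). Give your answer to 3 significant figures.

P ≈ 0.837

P = ∫_{0}^{2.3a} |u(ξ)|² dξ.
Since A² = 1/(a^3/4), this is the region integral divided by the full normalization integral.
Let t = ξ/a; then A² and the length scale cancel, so P = ∫_{0}^{2.3} t^2·e^(-2·t) dt ÷ ∫_{0}^{∞} t^2·e^(-2·t) dt.
An antiderivative of t^2·e^(-2·t) is -(2·t^2 + 2·t + 1)·e^(-2·t)/4; evaluating from 0 to 2.3 gives 1/4 - 809·e^(-23/5)/200, while the full integral is 1/4.
Taking the ratio, P = 0.8374.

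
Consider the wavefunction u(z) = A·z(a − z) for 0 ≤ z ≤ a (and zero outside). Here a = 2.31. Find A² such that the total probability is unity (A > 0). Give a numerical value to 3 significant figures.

The normalization condition is ∫|u|² dz = 1 from 0 to a.
Expanding the polynomial and integrating term by term, ∫|u|² dz = A²·(a^5/30).
Setting this equal to 1 gives A² = 1/(a^5/30).
Substituting a = 2.31 gives A² = 0.4561, so A = 0.6754.

A^2 ≈ 0.456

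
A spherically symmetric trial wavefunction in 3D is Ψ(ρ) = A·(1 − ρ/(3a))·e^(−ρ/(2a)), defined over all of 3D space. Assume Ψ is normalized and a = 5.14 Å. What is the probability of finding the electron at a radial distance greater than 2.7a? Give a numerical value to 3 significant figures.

P ≈ 0.648

With dV = 4πρ²dρ, the probability is ∫|Ψ|² dV over ρ > 2.7a.
Normalization gives A² = 1/(8·π·a^3/3).
Let u = ρ/a; then A², 4π and the length scale all cancel, so P = ∫_{2.7}^{∞} u^2·(1 - u/3)^2·e^(-u) du ÷ ∫_{0}^{∞} u^2·(1 - u/3)^2·e^(-u) du.
An antiderivative of u^2·(1 - u/3)^2·e^(-u) is (-u^4 + 2·u^3 - 3·u^2 - 6·u - 6)·e^(-u)/9; evaluating from 2.7 to ∞ gives ≈ 0.43197, while the full integral is 2/3.
The region integral divided by the full integral gives P = 0.6480.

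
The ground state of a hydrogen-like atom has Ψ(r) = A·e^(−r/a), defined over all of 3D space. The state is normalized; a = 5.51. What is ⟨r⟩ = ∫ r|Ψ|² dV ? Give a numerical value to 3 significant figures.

By definition ⟨r⟩ = ∫ r |Ψ(r)|² 4πr² dr.
Since the A² factors cancel between numerator and denominator, ⟨r⟩ = 3·a/2.
With a = 5.51, ⟨r⟩ = 8.265.

⟨r⟩ ≈ 8.27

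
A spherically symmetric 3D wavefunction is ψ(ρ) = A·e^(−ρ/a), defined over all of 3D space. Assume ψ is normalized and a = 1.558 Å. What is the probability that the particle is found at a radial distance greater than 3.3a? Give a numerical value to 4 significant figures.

P ≈ 0.03997

Integrate the radial probability density 4πρ²|ψ|² over ρ > 3.3a.
The full normalization integral is A²·[π·a^3] = 1, fixing A².
In terms of u = ρ/a (A², 4π and the length scale all cancel between numerator and denominator), P = [∫_{3.3}^{∞} u^2·e^(-2·u) du] / [∫_{0}^{∞} u^2·e^(-2·u) du].
With ∫ u^2·e^(-2·u) du = -(2·u^2 + 2·u + 1)·e^(-2·u)/4 + C, the region integral is 1469·e^(-33/5)/200 and the full one is 1/4.
This evaluates to P = 0.039968.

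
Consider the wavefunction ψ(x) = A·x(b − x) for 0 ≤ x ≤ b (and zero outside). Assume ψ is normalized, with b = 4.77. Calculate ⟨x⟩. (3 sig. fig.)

By definition ⟨x⟩ = ∫ x |ψ(x)|² dx.
Expanding the polynomial and integrating term by term, since the A² factors cancel between numerator and denominator, ⟨x⟩ = b/2.
Putting b = 4.77 gives 2.385.

⟨x⟩ ≈ 2.39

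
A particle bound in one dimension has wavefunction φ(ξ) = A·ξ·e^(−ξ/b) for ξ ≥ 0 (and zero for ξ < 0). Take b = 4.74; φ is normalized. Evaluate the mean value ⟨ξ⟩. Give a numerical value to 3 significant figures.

⟨ξ⟩ ≈ 7.11

⟨ξ⟩ = ∫ ξ |φ|² dξ over the full domain.
Using ∫₀^∞ ξⁿ e^(−αξ) dξ = n!/αⁿ⁺¹, since the A² factors cancel between numerator and denominator, ⟨ξ⟩ = 3·b/2.
Putting b = 4.74 gives 7.110.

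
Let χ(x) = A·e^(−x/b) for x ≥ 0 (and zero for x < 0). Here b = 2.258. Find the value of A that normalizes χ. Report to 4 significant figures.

A ≈ 0.9411

The normalization condition is ∫|χ|² dx = 1 from 0 to ∞.
The integral (without the A² prefactor) comes out to b/2.
Setting this equal to 1 gives A² = 1/(b/2).
Substituting b = 2.258 gives A² = 0.88574, so A = 0.94114.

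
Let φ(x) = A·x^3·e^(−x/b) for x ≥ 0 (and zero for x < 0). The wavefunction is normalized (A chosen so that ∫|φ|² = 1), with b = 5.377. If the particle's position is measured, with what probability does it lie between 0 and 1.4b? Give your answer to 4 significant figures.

P ≈ 0.02441

P = ∫_{0}^{1.4b} |φ(x)|² dx.
Since A² = 1/(45·b^7/8), this is the region integral divided by the full normalization integral.
Substituting u = x/b, A² and the length scale cancel in the ratio: P = ∫_{0}^{1.4} u^6·e^(-2·u) du / ∫_{0}^{∞} u^6·e^(-2·u) du.
An antiderivative of u^6·e^(-2·u) is -(4·u^6 + 12·u^5 + 30·u^4 + 60·u^3 + 90·u^2 + 90·u + 45)·e^(-2·u)/8; evaluating from 0 to 1.4 gives ≈ 0.137310, while the full integral is 45/8.
The result is P = 0.024411.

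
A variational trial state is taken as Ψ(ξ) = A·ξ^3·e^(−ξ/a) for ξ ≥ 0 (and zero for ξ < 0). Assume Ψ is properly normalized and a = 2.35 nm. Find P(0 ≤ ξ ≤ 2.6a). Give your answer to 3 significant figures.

|Ψ|² is the probability density, so P = ∫_{0}^{2.6a} |Ψ|² dξ.
The normalization integral ∫|Ψ|²dξ over the whole domain equals 45·a^7/8·A², and A² cancels in the ratio.
In terms of u = ξ/a (A² and the length scale cancel between numerator and denominator), P = [∫_{0}^{2.6} u^6·e^(-2·u) du] / [∫_{0}^{∞} u^6·e^(-2·u) du].
An antiderivative of u^6·e^(-2·u) is -(4·u^6 + 12·u^5 + 30·u^4 + 60·u^3 + 90·u^2 + 90·u + 45)·e^(-2·u)/8; evaluating from 0 to 2.6 gives ≈ 1.5053, while the full integral is 45/8.
This works out to P = 0.2676.

P ≈ 0.268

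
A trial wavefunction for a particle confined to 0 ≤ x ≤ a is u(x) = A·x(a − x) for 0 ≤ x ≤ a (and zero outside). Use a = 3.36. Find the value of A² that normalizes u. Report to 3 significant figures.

A^2 ≈ 0.0701

We need A² ∫|f|² dx = 1, taking the integral from 0 to a.
Expanding the polynomial and integrating term by term, with u = A·x(a − x), the integral evaluates to A²·[a^5/30].
Hence A² = 1/[a^5/30].
Substituting a = 3.36 gives A² = 0.07005, so A = 0.2647.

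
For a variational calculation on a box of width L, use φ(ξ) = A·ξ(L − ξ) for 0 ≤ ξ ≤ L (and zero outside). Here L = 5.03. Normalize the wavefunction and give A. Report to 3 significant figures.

A ≈ 0.0965

We need A² ∫|f|² dξ = 1, taking the integral from 0 to L.
With φ = A·ξ(L − ξ), the integral evaluates to A²·[L^5/30].
With L = 5.03: A² = 0.009317 and A = 0.09653.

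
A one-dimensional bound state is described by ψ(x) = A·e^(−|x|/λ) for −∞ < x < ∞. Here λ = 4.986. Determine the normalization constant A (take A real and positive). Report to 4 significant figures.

A ≈ 0.4478

Require ∫ |ψ|² dx = 1 over the whole domain.
With ψ = A·e^(−|x|/λ), the integral evaluates to A²·[λ].
Hence A² = 1/[λ].
Substituting λ = 4.986 gives A² = 0.20056, so A = 0.44784.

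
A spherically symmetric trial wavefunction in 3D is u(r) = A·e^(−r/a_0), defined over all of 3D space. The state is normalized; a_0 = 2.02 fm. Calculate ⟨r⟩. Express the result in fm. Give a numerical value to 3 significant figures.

By definition ⟨r⟩ = ∫ r |u(r)|² 4πr² dr.
Using ∫₀^∞ rⁿ e^(−αr) dr = n!/αⁿ⁺¹, evaluating both integrals, ⟨r⟩ = 3·a_0/2.
With a_0 = 2.02, ⟨r⟩ = 3.030.

⟨r⟩ ≈ 3.03 fm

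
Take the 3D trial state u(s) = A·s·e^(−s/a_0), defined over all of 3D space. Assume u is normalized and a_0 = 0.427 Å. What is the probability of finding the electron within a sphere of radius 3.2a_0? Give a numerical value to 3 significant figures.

P ≈ 0.765

With dV = 4πs²ds, the probability is ∫|u|² dV over s ≤ 3.2a_0.
A² is fixed by ∫₀^∞ 4πs²|u|² ds = 1, i.e. A² = (3·π·a_0^5)^(−1).
In terms of t = s/a_0 (A², 4π and the length scale all cancel between numerator and denominator), P = [∫_{0}^{3.2} t^4·e^(-2·t) dt] / [∫_{0}^{∞} t^4·e^(-2·t) dt].
Using ∫ t^4·e^(-2·t) dt = -(t^4/2 + t^3 + 3·t^2/2 + 3·t/2 + 3/4)·e^(-2·t), the numerator is ≈ 0.57370 and the denominator is 3/4.
This evaluates to P = 0.7649.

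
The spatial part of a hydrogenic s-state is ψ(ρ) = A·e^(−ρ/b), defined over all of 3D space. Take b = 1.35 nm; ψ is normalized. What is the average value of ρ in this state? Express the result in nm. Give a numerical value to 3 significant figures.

⟨ρ⟩ ≈ 2.03 nm

The expectation value is the |ψ|²-weighted average of ρ: ∫ ρ|ψ|² 4πρ² dρ.
The ratio of the moment integral to the normalization integral gives ⟨ρ⟩ = 3·b/2.
Putting b = 1.35 gives 2.025.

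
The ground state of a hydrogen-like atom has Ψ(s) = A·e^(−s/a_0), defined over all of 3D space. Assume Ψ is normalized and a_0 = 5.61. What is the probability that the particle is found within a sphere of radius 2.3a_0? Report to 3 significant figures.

P = ∫ |Ψ|² 4πs² ds over s ≤ 2.3a_0.
A² is fixed by ∫₀^∞ 4πs²|Ψ|² ds = 1, i.e. A² = (π·a_0^3)^(−1).
In terms of u = s/a_0 (A², 4π and the length scale all cancel between numerator and denominator), P = [∫_{0}^{2.3} u^2·e^(-2·u) du] / [∫_{0}^{∞} u^2·e^(-2·u) du].
With ∫ u^2·e^(-2·u) du = -(2·u^2 + 2·u + 1)·e^(-2·u)/4 + C, the region integral is 1/4 - 809·e^(-23/5)/200 and the full one is 1/4.
The region integral divided by the full integral gives P = 0.8374.

P ≈ 0.837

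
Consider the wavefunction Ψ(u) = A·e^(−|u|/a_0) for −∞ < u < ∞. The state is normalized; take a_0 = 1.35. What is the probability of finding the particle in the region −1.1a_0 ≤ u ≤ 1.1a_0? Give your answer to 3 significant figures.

P ≈ 0.889

|Ψ|² is the probability density, so P = ∫_{−1.1a_0}^{1.1a_0} |Ψ|² du.
With A² fixed by ∫|Ψ|² = 1, i.e. A² = (a_0)^(−1), substitute and integrate.
By symmetry take twice the u ≥ 0 contribution in numerator and denominator; the 2's cancel. In terms of t = u/a_0 (A² and the length scale cancel between numerator and denominator), P = [∫_{0}^{1.1} e^(-2·t) dt] / [∫_{0}^{∞} e^(-2·t) dt].
An antiderivative of e^(-2·t) is -e^(-2·t)/2; evaluating from 0 to 1.1 gives 1/2 - e^(-11/5)/2, while the full integral is 1/2.
Taking the ratio, P = 0.8892.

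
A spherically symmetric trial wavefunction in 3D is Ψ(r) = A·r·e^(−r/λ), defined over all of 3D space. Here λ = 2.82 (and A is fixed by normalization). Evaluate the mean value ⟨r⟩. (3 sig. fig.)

The expectation value is the |Ψ|²-weighted average of r: ∫ r|Ψ|² 4πr² dr.
With ∫₀^∞ r^5 e^(−αr) dr = 5!/α^6, the ratio of the moment integral to the normalization integral gives ⟨r⟩ = 5·λ/2.
Putting λ = 2.82 gives 7.050.

⟨r⟩ ≈ 7.05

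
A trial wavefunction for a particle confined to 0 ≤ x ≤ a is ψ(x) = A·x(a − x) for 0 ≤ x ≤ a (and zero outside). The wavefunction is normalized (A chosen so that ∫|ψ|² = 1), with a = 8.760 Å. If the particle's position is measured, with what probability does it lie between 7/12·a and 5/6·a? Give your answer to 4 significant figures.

P ≈ 0.3111

The probability is P = ∫ |ψ|² dx over [7/12·a, 5/6·a].
With A² fixed by ∫|ψ|² = 1, i.e. A² = (a^5/30)^(−1), substitute and integrate.
In terms of u = x/a (A² and the length scale cancel between numerator and denominator), P = [∫_{7/12}^{5/6} u^2·(1 - u)^2 du] / [∫_{0}^{1} u^2·(1 - u)^2 du].
An antiderivative of u^2·(1 - u)^2 is u^3·(6·u^2 - 15·u + 10)/30; evaluating from 7/12 to 5/6 gives ≈ 0.0103709, while the full integral is 1/30.
Evaluating gives P = 0.31113.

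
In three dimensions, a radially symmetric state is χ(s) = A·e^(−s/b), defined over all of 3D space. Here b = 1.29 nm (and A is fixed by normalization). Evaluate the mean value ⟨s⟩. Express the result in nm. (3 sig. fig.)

⟨s⟩ = ∫ s |χ|² 4πs² ds over the full domain.
Since the A² factors cancel between numerator and denominator, ⟨s⟩ = 3·b/2.
With b = 1.29, ⟨s⟩ = 1.935.

⟨s⟩ ≈ 1.94 nm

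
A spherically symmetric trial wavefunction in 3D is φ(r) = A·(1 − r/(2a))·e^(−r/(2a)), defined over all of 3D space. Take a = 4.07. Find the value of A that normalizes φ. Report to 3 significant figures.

We need A² ∫|f|² 4πr² dr = 1, taking the integral from 0 to ∞.
(Spherical symmetry: dV = 4πr² dr.)
Recall ∫₀^∞ r^m e^(−r/β) dr = m!·β^(m+1), with φ = A·(1 − r/(2a))·e^(−r/(2a)), the integral evaluates to A²·[8·π·a^3].
So A² = (8·π·a^3)^(−1).
With a = 4.07: A² = 0.0005902 and A = 0.02429.

A ≈ 0.0243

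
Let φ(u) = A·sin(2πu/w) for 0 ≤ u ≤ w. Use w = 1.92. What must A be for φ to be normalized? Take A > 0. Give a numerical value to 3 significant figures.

The normalization condition is ∫|φ|² du = 1 from 0 to w.
With ∫₀^w sin²(nπu/w) du = w/2, with φ = A·sin(2πu/w), the integral evaluates to A²·[w/2].
Hence A² = 1/[w/2].
Substituting w = 1.92 gives A² = 1.042, so A = 1.021.

A ≈ 1.02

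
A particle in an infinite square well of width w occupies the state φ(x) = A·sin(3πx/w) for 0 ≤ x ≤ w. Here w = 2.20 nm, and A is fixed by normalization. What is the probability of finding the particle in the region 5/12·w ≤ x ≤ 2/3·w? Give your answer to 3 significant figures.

P = ∫_{5/12·w}^{2/3·w} |φ(x)|² dx.
The normalization integral ∫|φ|²dx over the whole domain equals w/2·A², and A² cancels in the ratio.
Substituting u = x/w, A² and the length scale cancel in the ratio: P = ∫_{5/12}^{2/3} sin(3·π·u)^2 du / ∫_{0}^{1} sin(3·π·u)^2 du.
An antiderivative of sin(3·π·u)^2 is u/2 - sin(6·π·u)/(12·π); evaluating from 5/12 to 2/3 gives 1/(12·π) + 1/8, while the full integral is 1/2.
This works out to P = (2 + 3·π)/(12·π).

P ≈ 0.303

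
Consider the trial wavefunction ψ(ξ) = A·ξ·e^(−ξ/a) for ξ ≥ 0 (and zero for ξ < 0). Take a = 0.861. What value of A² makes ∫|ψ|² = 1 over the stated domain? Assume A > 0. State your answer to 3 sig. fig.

A^2 ≈ 6.27

We need A² ∫|f|² dξ = 1, taking the integral from 0 to ∞.
Using ∫₀^∞ ξⁿ e^(−αξ) dξ = n!/αⁿ⁺¹, ∫|ψ|² dξ = A²·(a^3/4).
Setting this equal to 1 gives A² = 1/(a^3/4).
Substituting a = 0.861 gives A² = 6.267, so A = 2.503.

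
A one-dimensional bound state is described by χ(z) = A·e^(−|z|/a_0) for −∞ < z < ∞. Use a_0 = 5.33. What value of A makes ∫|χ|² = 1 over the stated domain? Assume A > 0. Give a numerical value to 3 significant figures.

Require ∫ |χ|² dz = 1 over the whole domain.
Carrying out the integral gives A² · a_0.
So A² = (a_0)^(−1).
With a_0 = 5.33: A² = 0.1876 and A = 0.4331.

A ≈ 0.433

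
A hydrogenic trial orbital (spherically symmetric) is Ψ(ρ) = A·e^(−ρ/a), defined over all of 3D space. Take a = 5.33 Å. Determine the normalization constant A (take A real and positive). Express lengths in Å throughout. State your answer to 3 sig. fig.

A ≈ 0.0458 Å^(-3/2)

Normalization requires ∫|Ψ|² 4πρ² dρ = 1, integrated from 0 to ∞.
The angular integral contributes 4π, leaving ∫₀^∞ ρ²|Ψ|² dρ.
With Ψ = A·e^(−ρ/a), the integral evaluates to A²·[π·a^3].
Hence A² = 1/[π·a^3].
Plugging in a = 5.33 yields A = 0.04585.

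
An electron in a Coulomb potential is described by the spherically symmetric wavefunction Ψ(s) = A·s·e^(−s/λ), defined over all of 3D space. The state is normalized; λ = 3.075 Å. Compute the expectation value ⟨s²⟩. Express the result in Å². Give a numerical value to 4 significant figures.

⟨s^2⟩ ≈ 70.92 Å^2

The expectation value is the |Ψ|²-weighted average of s^2: ∫ s^2|Ψ|² 4πs² ds.
Recall ∫₀^∞ s^m e^(−s/β) ds = m!·β^(m+1), evaluating both integrals, ⟨s²⟩ = 15·λ^2/2.
Putting λ = 3.075 gives 70.917.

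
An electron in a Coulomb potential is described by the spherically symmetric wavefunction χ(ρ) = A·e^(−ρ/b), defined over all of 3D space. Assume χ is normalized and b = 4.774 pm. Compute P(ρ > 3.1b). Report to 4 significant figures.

P = ∫ |χ|² 4πρ² dρ over ρ > 3.1b.
A² is fixed by ∫₀^∞ 4πρ²|χ|² dρ = 1, i.e. A² = (π·b^3)^(−1).
Substituting u = ρ/b, A², 4π and the length scale all cancel in the ratio: P = ∫_{3.1}^{∞} u^2·e^(-2·u) du / ∫_{0}^{∞} u^2·e^(-2·u) du.
An antiderivative of u^2·e^(-2·u) is -(2·u^2 + 2·u + 1)·e^(-2·u)/4; evaluating from 3.1 to ∞ gives 1321·e^(-31/5)/200, while the full integral is 1/4.
This evaluates to P = 0.053618.

P ≈ 0.05362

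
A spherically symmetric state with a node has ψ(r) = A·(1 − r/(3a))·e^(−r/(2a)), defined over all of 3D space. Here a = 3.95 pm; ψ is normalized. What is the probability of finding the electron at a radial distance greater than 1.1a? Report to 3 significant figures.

P ≈ 0.834

Integrate the radial probability density 4πr²|ψ|² over r > 1.1a.
A² is fixed by ∫₀^∞ 4πr²|ψ|² dr = 1, i.e. A² = (8·π·a^3/3)^(−1).
Let u = r/a; then A², 4π and the length scale all cancel, so P = ∫_{1.1}^{∞} u^2·(1 - u/3)^2·e^(-u) du ÷ ∫_{0}^{∞} u^2·(1 - u/3)^2·e^(-u) du.
With ∫ u^2·(1 - u/3)^2·e^(-u) du = (-u^4 + 2·u^3 - 3·u^2 - 6·u - 6)·e^(-u)/9 + C, the region integral is ≈ 0.55597 and the full one is 2/3.
This evaluates to P = 0.8340.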